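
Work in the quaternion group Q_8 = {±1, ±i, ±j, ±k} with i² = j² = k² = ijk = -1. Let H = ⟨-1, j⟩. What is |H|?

4

|⟨-1⟩| = 2 and |⟨j⟩| = 4, so |H| is a multiple of lcm(2, 4) = 4 and divides |G| = 8.
Closing under the operation: H = {1, -1, j, -j}, so |H| = 4.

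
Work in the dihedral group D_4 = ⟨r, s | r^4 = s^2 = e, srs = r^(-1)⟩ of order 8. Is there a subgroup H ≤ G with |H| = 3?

No

3 does not divide |G| = 8, so by Lagrange no subgroup of order 3 exists.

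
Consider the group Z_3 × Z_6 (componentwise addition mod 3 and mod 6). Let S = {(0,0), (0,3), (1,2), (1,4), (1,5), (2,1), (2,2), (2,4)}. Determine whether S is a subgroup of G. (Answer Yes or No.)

No

|S| = 8 does not divide |G| = 18, so by Lagrange S is not a subgroup.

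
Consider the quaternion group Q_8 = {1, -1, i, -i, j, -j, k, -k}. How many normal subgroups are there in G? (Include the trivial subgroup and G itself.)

G has 6 subgroups. Checking conjugation-invariance by order — order 1: 1/1 normal; order 2: 1/1 normal; order 4: 3/3 normal; order 8: 1/1 normal.
Total normal subgroups: 6.

6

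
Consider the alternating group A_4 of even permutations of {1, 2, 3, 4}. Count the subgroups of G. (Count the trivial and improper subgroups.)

|G| = 12, so by Lagrange every subgroup order divides 12. Divisors: 1, 2, 3, 4, 6, 12.
Subgroups by order — order 1: 1; order 2: 3; order 3: 4; order 4: 1; order 6: 0; order 12: 1.
Total: 1 + 3 + 4 + 1 + 0 + 1 = 10.

10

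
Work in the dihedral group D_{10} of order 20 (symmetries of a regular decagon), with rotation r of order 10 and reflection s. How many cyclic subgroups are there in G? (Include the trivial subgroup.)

14

A cyclic subgroup of order d is generated by each of its φ(d) elements of order d, so the cyclic subgroups of order d number (#elements of order d)/φ(d).
Cyclic subgroups by order — order 1: 1; order 2: 11; order 5: 1; order 10: 1.
Total: 14.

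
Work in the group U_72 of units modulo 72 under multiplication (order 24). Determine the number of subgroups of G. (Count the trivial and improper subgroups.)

|G| = 24, so by Lagrange every subgroup order divides 24. Divisors: 1, 2, 3, 4, 6, 8, 12, 24.
Subgroups by order — order 1: 1; order 2: 7; order 3: 1; order 4: 7; order 6: 7; order 8: 1; order 12: 7; order 24: 1.
Total: 1 + 7 + 1 + 7 + 7 + 1 + 7 + 1 = 32.

32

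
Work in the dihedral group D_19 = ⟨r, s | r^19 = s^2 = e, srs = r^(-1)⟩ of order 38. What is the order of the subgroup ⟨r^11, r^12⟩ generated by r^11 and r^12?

19

|⟨r^11⟩| = 19 and |⟨r^12⟩| = 19, so |H| is a multiple of lcm(19, 19) = 19 and divides |G| = 38.
Closing under the operation: H = {e, r, r^2, r^3, r^4, r^5, r^6, r^7, r^8, r^9, r^10, r^11, r^12, r^13, r^14, r^15, r^16, r^17, r^18}, so |H| = 19.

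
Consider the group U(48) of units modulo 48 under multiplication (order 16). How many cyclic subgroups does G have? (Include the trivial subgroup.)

12

Group the elements of G by the cyclic subgroup they generate; each cyclic subgroup of order d accounts for φ(d) elements.
Cyclic subgroups by order — order 1: 1; order 2: 7; order 4: 4.
Total: 12.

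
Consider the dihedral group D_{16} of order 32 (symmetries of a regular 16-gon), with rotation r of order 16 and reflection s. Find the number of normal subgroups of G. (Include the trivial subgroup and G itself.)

8

G has 36 subgroups. Checking conjugation-invariance by order — order 1: 1/1 normal; order 2: 1/17 normal; order 4: 1/9 normal; order 8: 1/5 normal; order 16: 3/3 normal; order 32: 1/1 normal.
Total normal subgroups: 8.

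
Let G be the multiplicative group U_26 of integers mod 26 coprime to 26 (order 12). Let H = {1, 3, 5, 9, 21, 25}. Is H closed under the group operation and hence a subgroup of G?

Closure fails: 3 · 21 = 11 ∉ H. So H is not a subgroup.

No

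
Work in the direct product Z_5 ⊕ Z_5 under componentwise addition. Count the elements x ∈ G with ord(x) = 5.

24

An element (a,b) has order lcm(ord(a), ord(b)); count pairs with lcm equal to 5.
Enumerating gives 24 such elements.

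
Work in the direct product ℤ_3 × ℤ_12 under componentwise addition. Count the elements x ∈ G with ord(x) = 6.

8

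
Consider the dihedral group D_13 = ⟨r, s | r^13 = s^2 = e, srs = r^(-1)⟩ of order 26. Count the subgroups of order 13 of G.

1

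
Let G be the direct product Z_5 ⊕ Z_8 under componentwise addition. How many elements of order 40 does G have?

16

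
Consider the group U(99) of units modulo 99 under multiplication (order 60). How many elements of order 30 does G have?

Enumerating element orders in G gives 24 elements of order 30.

24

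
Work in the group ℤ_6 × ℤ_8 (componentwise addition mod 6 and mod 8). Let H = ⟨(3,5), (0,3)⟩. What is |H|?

16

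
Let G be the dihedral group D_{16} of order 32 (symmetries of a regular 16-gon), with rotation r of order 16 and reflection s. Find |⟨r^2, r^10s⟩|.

|⟨r^2⟩| = 8 and |⟨r^10s⟩| = 2, so |H| is a multiple of lcm(8, 2) = 8 and divides |G| = 32.
Closing under the operation: H = {e, r^2, r^4, r^6, r^8, r^10, r^12, r^14, s, r^2s, r^4s, r^6s, r^8s, r^10s, r^12s, r^14s}, so |H| = 16.

16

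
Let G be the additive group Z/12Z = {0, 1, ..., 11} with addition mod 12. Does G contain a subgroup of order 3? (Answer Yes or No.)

Yes

3 | 12. A subgroup of order 3 is {0, 4, 8}.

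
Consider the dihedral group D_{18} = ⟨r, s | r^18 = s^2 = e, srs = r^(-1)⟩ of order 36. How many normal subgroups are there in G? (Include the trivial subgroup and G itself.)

9

G has 45 subgroups. Checking conjugation-invariance by order — order 1: 1/1 normal; order 2: 1/19 normal; order 3: 1/1 normal; order 4: 0/9 normal; order 6: 1/7 normal; order 9: 1/1 normal; order 12: 0/3 normal; order 18: 3/3 normal; order 36: 1/1 normal.
Total normal subgroups: 9.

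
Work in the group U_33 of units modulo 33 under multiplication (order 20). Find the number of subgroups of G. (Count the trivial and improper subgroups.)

10

|G| = 20, so by Lagrange every subgroup order divides 20. Divisors: 1, 2, 4, 5, 10, 20.
Subgroups by order — order 1: 1; order 2: 3; order 4: 1; order 5: 1; order 10: 3; order 20: 1.
Total: 1 + 3 + 1 + 1 + 3 + 1 = 10.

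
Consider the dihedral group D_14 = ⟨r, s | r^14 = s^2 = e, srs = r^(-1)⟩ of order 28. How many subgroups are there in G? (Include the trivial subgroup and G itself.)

28

|G| = 28, so by Lagrange every subgroup order divides 28. Divisors: 1, 2, 4, 7, 14, 28.
Subgroups by order — order 1: 1; order 2: 15; order 4: 7; order 7: 1; order 14: 3; order 28: 1.
Total: 1 + 15 + 7 + 1 + 3 + 1 = 28.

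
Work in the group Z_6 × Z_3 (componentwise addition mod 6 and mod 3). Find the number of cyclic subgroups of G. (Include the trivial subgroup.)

A cyclic subgroup of order d is generated by each of its φ(d) elements of order d, so the cyclic subgroups of order d number (#elements of order d)/φ(d).
Cyclic subgroups by order — order 1: 1; order 2: 1; order 3: 4; order 6: 4.
Total: 10.

10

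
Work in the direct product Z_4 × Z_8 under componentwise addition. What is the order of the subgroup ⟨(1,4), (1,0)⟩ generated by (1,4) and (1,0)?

|⟨(1,4)⟩| = 4 and |⟨(1,0)⟩| = 4, so |H| is a multiple of lcm(4, 4) = 4 and divides |G| = 32.
Closing under the operation: H = {(0,0), (0,4), (1,0), (1,4), (2,0), (2,4), (3,0), (3,4)}, so |H| = 8.

8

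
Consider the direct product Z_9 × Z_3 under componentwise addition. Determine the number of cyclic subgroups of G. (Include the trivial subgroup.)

Group the elements of G by the cyclic subgroup they generate; each cyclic subgroup of order d accounts for φ(d) elements.
Cyclic subgroups by order — order 1: 1; order 3: 4; order 9: 3.
Total: 8.

8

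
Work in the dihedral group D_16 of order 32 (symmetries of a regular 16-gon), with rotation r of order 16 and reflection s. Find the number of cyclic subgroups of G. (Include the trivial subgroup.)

A cyclic subgroup of order d is generated by each of its φ(d) elements of order d, so the cyclic subgroups of order d number (#elements of order d)/φ(d).
Cyclic subgroups by order — order 1: 1; order 2: 17; order 4: 1; order 8: 1; order 16: 1.
Total: 21.

21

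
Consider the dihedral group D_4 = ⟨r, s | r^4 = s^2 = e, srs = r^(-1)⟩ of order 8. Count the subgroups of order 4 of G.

3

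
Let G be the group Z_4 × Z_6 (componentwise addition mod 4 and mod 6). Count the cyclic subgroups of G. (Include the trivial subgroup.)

Each element a generates a cyclic subgroup ⟨a⟩; distinct elements may generate the same one (a cyclic group of order d has φ(d) generators).
Cyclic subgroups by order — order 1: 1; order 2: 3; order 3: 1; order 4: 2; order 6: 3; order 12: 2.
Total: 12.

12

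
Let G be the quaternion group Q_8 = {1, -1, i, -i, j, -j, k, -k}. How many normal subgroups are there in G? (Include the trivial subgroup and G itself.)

G has 6 subgroups. Checking conjugation-invariance by order — order 1: 1/1 normal; order 2: 1/1 normal; order 4: 3/3 normal; order 8: 1/1 normal.
Total normal subgroups: 6.

6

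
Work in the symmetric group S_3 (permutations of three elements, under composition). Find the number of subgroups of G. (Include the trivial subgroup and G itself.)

6

|G| = 6, so by Lagrange every subgroup order divides 6. Divisors: 1, 2, 3, 6.
Subgroups by order — order 1: 1; order 2: 3; order 3: 1; order 6: 1.
Total: 1 + 3 + 1 + 1 = 6.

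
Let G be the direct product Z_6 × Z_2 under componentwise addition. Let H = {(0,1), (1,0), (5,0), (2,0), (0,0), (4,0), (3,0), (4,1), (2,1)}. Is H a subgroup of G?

No

|H| = 9 does not divide |G| = 12, so by Lagrange H is not a subgroup.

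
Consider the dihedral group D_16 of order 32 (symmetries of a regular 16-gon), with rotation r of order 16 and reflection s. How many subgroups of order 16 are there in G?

|G| = 32 and 16 | 32, so subgroups of order 16 are possible by Lagrange.
The subgroups of order 16 are: {e, r, r^2, r^3, r^4, r^5, r^6, r^7, r^8, r^9, r^10, r^11, r^12, r^13, r^14, r^15}; {e, r^2, r^4, r^6, r^8, r^10, r^12, r^14, s, r^2s, r^4s, r^6s, r^8s, r^10s, r^12s, r^14s}; {e, r^2, r^4, r^6, r^8, r^10, r^12, r^14, rs, r^3s, r^5s, r^7s, r^9s, r^11s, r^13s, r^15s}.
So G has 3 subgroups of order 16.

3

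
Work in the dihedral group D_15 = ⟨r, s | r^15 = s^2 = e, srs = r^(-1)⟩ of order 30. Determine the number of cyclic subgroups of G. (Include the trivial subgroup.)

19

A cyclic subgroup of order d is generated by each of its φ(d) elements of order d, so the cyclic subgroups of order d number (#elements of order d)/φ(d).
Cyclic subgroups by order — order 1: 1; order 2: 15; order 3: 1; order 5: 1; order 15: 1.
Total: 19.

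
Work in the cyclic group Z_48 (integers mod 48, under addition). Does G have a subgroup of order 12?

12 | 48. A subgroup of order 12 is {0, 4, 8, 12, 16, 20, 24, 28, 32, 36, 40, 44}.

Yes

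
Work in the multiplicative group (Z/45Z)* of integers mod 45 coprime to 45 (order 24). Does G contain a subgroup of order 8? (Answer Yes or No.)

8 | 24. A subgroup of order 8 is {1, 8, 17, 19, 26, 28, 37, 44}.

Yes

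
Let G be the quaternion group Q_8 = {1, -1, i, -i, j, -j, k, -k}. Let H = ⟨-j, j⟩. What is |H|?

4

|⟨-j⟩| = 4 and |⟨j⟩| = 4, so |H| is a multiple of lcm(4, 4) = 4 and divides |G| = 8.
Closing under the operation: H = {1, -1, j, -j}, so |H| = 4.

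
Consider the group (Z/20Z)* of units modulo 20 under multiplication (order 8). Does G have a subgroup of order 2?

Yes

2 | 8. A subgroup of order 2 is {1, 11}.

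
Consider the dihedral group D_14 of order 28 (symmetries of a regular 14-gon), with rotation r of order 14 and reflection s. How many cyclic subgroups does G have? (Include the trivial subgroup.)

18

Group the elements of G by the cyclic subgroup they generate; each cyclic subgroup of order d accounts for φ(d) elements.
Cyclic subgroups by order — order 1: 1; order 2: 15; order 7: 1; order 14: 1.
Total: 18.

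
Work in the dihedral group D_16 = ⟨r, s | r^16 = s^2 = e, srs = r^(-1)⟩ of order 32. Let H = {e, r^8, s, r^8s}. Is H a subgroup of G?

|H| = 4 divides |G| = 32, consistent with Lagrange.
H contains the identity, every element's inverse is in H, and H is closed under ·: it is a subgroup.

Yes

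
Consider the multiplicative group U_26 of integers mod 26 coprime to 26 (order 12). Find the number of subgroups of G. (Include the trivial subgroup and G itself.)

|G| = 12, so by Lagrange every subgroup order divides 12. Divisors: 1, 2, 3, 4, 6, 12.
Subgroups by order — order 1: 1; order 2: 1; order 3: 1; order 4: 1; order 6: 1; order 12: 1.
Total: 1 + 1 + 1 + 1 + 1 + 1 = 6.

6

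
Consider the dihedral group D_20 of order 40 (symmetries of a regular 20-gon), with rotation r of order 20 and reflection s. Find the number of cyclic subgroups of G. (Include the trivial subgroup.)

26

A cyclic subgroup of order d is generated by each of its φ(d) elements of order d, so the cyclic subgroups of order d number (#elements of order d)/φ(d).
Cyclic subgroups by order — order 1: 1; order 2: 21; order 4: 1; order 5: 1; order 10: 1; order 20: 1.
Total: 26.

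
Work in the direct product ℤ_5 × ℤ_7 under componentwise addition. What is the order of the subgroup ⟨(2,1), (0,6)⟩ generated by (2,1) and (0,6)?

35

|⟨(2,1)⟩| = 35 and |⟨(0,6)⟩| = 7, so |H| is a multiple of lcm(35, 7) = 35 and divides |G| = 35.
Closing {(2,1), (0,6)} under the group operation gives all of G, so |H| = 35.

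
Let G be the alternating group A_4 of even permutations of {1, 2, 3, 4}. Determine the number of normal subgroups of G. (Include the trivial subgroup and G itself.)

3

G has 10 subgroups. Checking conjugation-invariance by order — order 1: 1/1 normal; order 2: 0/3 normal; order 3: 0/4 normal; order 4: 1/1 normal; order 12: 1/1 normal.
Total normal subgroups: 3.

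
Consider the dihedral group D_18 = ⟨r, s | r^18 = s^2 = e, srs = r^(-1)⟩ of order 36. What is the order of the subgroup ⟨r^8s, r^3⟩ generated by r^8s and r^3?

12

|⟨r^8s⟩| = 2 and |⟨r^3⟩| = 6, so |H| is a multiple of lcm(2, 6) = 6 and divides |G| = 36.
Closing under the operation: H = {e, r^3, r^6, r^9, r^12, r^15, r^2s, r^5s, r^8s, r^11s, r^14s, r^17s}, so |H| = 12.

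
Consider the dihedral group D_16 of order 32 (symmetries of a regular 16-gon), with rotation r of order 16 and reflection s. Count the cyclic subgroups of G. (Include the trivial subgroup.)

21

A cyclic subgroup of order d is generated by each of its φ(d) elements of order d, so the cyclic subgroups of order d number (#elements of order d)/φ(d).
Cyclic subgroups by order — order 1: 1; order 2: 17; order 4: 1; order 8: 1; order 16: 1.
Total: 21.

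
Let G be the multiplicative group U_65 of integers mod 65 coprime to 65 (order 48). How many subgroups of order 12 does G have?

|G| = 48 and 12 | 48, so subgroups of order 12 are possible by Lagrange.
The subgroups of order 12 are: {1, 6, 11, 16, 21, 31, 36, 41, 46, 51, 56, 61}; {1, 9, 12, 14, 16, 17, 23, 29, 38, 43, 61, 62}; {1, 3, 9, 14, 16, 22, 27, 29, 42, 48, 53, 61}; {1, 4, 9, 14, 16, 29, 36, 49, 51, 56, 61, 64}; … (7 in all).
So G has 7 subgroups of order 12.

7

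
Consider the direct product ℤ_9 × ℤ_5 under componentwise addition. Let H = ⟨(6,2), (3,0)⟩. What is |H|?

15

|⟨(6,2)⟩| = 15 and |⟨(3,0)⟩| = 3, so |H| is a multiple of lcm(15, 3) = 15 and divides |G| = 45.
Closing under the operation: H = {(0,0), (0,1), (0,2), (0,3), (0,4), (3,0), (3,1), (3,2), (3,3), (3,4), (6,0), (6,1), (6,2), (6,3), (6,4)}, so |H| = 15.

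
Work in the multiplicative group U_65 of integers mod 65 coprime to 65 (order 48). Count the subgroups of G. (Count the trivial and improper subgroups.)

30

|G| = 48, so by Lagrange every subgroup order divides 48. Divisors: 1, 2, 3, 4, 6, 8, 12, 16, 24, 48.
Subgroups by order — order 1: 1; order 2: 3; order 3: 1; order 4: 7; order 6: 3; order 8: 3; order 12: 7; order 16: 1; order 24: 3; order 48: 1.
Total: 1 + 3 + 1 + 7 + 3 + 3 + 7 + 1 + 3 + 1 = 30.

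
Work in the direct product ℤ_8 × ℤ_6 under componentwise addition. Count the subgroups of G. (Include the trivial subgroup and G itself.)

22

|G| = 48, so by Lagrange every subgroup order divides 48. Divisors: 1, 2, 3, 4, 6, 8, 12, 16, 24, 48.
Subgroups by order — order 1: 1; order 2: 3; order 3: 1; order 4: 3; order 6: 3; order 8: 3; order 12: 3; order 16: 1; order 24: 3; order 48: 1.
Total: 1 + 3 + 1 + 3 + 3 + 3 + 3 + 1 + 3 + 1 = 22.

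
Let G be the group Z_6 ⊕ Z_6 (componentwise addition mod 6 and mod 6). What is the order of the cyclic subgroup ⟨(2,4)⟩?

The order of (2,4) in Z_6 × Z_6 is lcm(ord(2) in Z_6, ord(4) in Z_6).
ord(2) = 3 and ord(4) = 3, so |⟨(2,4)⟩| = lcm(3, 3) = 3.

3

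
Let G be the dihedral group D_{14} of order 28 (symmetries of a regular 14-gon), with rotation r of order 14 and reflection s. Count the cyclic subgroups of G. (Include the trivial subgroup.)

Each element a generates a cyclic subgroup ⟨a⟩; distinct elements may generate the same one (a cyclic group of order d has φ(d) generators).
Cyclic subgroups by order — order 1: 1; order 2: 15; order 7: 1; order 14: 1.
Total: 18.

18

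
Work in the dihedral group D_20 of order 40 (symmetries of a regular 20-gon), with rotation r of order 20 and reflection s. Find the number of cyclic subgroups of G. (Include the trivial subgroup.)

Group the elements of G by the cyclic subgroup they generate; each cyclic subgroup of order d accounts for φ(d) elements.
Cyclic subgroups by order — order 1: 1; order 2: 21; order 4: 1; order 5: 1; order 10: 1; order 20: 1.
Total: 26.

26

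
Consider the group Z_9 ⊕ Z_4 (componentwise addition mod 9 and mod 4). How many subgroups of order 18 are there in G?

1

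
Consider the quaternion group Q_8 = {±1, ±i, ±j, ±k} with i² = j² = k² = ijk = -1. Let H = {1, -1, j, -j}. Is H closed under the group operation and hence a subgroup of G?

|H| = 4 divides |G| = 8, consistent with Lagrange.
H contains the identity, every element's inverse is in H, and H is closed under ·: it is a subgroup.
In fact H = ⟨j⟩.

Yes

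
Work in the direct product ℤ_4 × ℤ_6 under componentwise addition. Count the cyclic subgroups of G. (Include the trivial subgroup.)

12

A cyclic subgroup of order d is generated by each of its φ(d) elements of order d, so the cyclic subgroups of order d number (#elements of order d)/φ(d).
Cyclic subgroups by order — order 1: 1; order 2: 3; order 3: 1; order 4: 2; order 6: 3; order 12: 2.
Total: 12.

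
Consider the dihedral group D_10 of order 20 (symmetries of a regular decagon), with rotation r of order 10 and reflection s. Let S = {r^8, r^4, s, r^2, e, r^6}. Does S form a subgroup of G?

No

|S| = 6 does not divide |G| = 20, so by Lagrange S is not a subgroup.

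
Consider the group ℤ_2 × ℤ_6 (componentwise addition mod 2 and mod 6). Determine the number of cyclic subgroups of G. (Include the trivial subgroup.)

A cyclic subgroup of order d is generated by each of its φ(d) elements of order d, so the cyclic subgroups of order d number (#elements of order d)/φ(d).
Cyclic subgroups by order — order 1: 1; order 2: 3; order 3: 1; order 6: 3.
Total: 8.

8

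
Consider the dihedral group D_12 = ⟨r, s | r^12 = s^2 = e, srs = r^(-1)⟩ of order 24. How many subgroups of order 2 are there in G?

|G| = 24 and 2 | 24, so subgroups of order 2 are possible by Lagrange.
The subgroups of order 2 are: {e, r^10s}; {e, r^11s}; {e, r^2s}; {e, r^3s}; … (13 in all).
So G has 13 subgroups of order 2.

13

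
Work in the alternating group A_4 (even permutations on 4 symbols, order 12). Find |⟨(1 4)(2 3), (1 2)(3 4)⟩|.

|⟨(1 4)(2 3)⟩| = 2 and |⟨(1 2)(3 4)⟩| = 2, so |H| is a multiple of lcm(2, 2) = 2 and divides |G| = 12.
Closing under the operation: H = {e, (1 2)(3 4), (1 3)(2 4), (1 4)(2 3)}, so |H| = 4.

4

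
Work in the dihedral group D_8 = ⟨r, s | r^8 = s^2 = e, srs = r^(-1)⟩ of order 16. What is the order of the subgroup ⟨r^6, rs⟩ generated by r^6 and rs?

8

|⟨r^6⟩| = 4 and |⟨rs⟩| = 2, so |H| is a multiple of lcm(4, 2) = 4 and divides |G| = 16.
Closing under the operation: H = {e, r^2, r^4, r^6, rs, r^3s, r^5s, r^7s}, so |H| = 8.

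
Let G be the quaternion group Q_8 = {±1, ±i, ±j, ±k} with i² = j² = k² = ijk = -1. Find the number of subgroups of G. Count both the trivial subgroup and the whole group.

6

|G| = 8, so by Lagrange every subgroup order divides 8. Divisors: 1, 2, 4, 8.
Subgroups by order — order 1: 1; order 2: 1; order 4: 3; order 8: 1.
Total: 1 + 1 + 3 + 1 = 6.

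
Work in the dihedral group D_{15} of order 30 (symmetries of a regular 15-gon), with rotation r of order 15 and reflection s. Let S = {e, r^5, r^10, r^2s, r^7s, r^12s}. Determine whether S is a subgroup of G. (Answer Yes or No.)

Yes

|S| = 6 divides |G| = 30, consistent with Lagrange.
S contains the identity, every element's inverse is in S, and S is closed under ·: it is a subgroup.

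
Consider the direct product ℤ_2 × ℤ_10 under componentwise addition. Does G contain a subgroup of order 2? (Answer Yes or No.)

Yes

2 | 20. A subgroup of order 2 is {(0,0), (0,5)}.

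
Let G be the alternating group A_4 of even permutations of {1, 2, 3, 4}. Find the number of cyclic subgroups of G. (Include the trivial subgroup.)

Each element a generates a cyclic subgroup ⟨a⟩; distinct elements may generate the same one (a cyclic group of order d has φ(d) generators).
Cyclic subgroups by order — order 1: 1; order 2: 3; order 3: 4.
Total: 8.

8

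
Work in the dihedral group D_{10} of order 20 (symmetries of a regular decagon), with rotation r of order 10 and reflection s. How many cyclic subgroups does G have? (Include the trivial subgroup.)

14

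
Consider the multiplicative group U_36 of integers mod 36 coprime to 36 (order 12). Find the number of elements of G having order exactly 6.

6

The elements of order 6 are: 5, 7, 11, 23, 29, 31.
That's 6.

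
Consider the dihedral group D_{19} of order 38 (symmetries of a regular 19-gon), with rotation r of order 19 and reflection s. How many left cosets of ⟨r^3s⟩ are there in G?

19

|⟨r^3s⟩| = 2 and |G| = 38.
By Lagrange, [G : H] = |G|/|H| = 38/2 = 19.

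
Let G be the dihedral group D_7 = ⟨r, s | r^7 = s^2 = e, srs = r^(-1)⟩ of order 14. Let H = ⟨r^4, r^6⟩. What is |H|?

|⟨r^4⟩| = 7 and |⟨r^6⟩| = 7, so |H| is a multiple of lcm(7, 7) = 7 and divides |G| = 14.
Closing under the operation: H = {e, r, r^2, r^3, r^4, r^5, r^6}, so |H| = 7.

7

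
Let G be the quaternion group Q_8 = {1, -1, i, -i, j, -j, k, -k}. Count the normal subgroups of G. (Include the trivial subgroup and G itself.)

G has 6 subgroups. Checking conjugation-invariance by order — order 1: 1/1 normal; order 2: 1/1 normal; order 4: 3/3 normal; order 8: 1/1 normal.
Total normal subgroups: 6.

6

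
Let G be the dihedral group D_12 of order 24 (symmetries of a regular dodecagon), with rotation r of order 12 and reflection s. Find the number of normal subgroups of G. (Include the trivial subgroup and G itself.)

G has 34 subgroups. Checking conjugation-invariance by order — order 1: 1/1 normal; order 2: 1/13 normal; order 3: 1/1 normal; order 4: 1/7 normal; order 6: 1/5 normal; order 8: 0/3 normal; order 12: 3/3 normal; order 24: 1/1 normal.
Total normal subgroups: 9.

9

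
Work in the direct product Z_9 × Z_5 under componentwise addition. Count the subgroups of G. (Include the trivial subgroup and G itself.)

|G| = 45, so by Lagrange every subgroup order divides 45. Divisors: 1, 3, 5, 9, 15, 45.
Subgroups by order — order 1: 1; order 3: 1; order 5: 1; order 9: 1; order 15: 1; order 45: 1.
Total: 1 + 1 + 1 + 1 + 1 + 1 = 6.

6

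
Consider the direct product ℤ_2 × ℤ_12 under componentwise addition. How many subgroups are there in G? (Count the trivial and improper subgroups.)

16

|G| = 24, so by Lagrange every subgroup order divides 24. Divisors: 1, 2, 3, 4, 6, 8, 12, 24.
Subgroups by order — order 1: 1; order 2: 3; order 3: 1; order 4: 3; order 6: 3; order 8: 1; order 12: 3; order 24: 1.
Total: 1 + 3 + 1 + 3 + 3 + 1 + 3 + 1 = 16.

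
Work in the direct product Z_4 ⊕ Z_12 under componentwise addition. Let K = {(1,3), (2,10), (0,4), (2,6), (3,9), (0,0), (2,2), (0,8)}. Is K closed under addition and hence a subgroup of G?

No

Closure fails: (0,4) + (3,9) = (3,1) ∉ K. So K is not a subgroup.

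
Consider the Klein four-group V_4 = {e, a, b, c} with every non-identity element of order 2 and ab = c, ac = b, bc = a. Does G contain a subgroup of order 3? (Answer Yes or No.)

No

3 does not divide |G| = 4, so by Lagrange no subgroup of order 3 exists.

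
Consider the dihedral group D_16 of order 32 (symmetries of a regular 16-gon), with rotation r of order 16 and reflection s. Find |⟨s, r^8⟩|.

4

|⟨s⟩| = 2 and |⟨r^8⟩| = 2, so |H| is a multiple of lcm(2, 2) = 2 and divides |G| = 32.
Closing under the operation: H = {e, r^8, s, r^8s}, so |H| = 4.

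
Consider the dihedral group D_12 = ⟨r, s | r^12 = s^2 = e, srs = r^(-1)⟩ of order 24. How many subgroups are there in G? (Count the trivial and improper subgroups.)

34

|G| = 24, so by Lagrange every subgroup order divides 24. Divisors: 1, 2, 3, 4, 6, 8, 12, 24.
Subgroups by order — order 1: 1; order 2: 13; order 3: 1; order 4: 7; order 6: 5; order 8: 3; order 12: 3; order 24: 1.
Total: 1 + 13 + 1 + 7 + 5 + 3 + 3 + 1 = 34.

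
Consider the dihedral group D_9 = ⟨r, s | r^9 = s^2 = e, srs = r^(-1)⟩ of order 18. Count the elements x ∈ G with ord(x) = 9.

6

The elements of order 9 are: r, r^2, r^4, r^5, r^7, r^8.
That's 6.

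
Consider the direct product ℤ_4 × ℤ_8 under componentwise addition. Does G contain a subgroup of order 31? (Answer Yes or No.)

31 does not divide |G| = 32, so by Lagrange no subgroup of order 31 exists.

No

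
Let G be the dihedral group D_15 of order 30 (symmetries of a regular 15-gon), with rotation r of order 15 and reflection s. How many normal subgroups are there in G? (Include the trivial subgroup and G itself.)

G has 28 subgroups. Checking conjugation-invariance by order — order 1: 1/1 normal; order 2: 0/15 normal; order 3: 1/1 normal; order 5: 1/1 normal; order 6: 0/5 normal; order 10: 0/3 normal; order 15: 1/1 normal; order 30: 1/1 normal.
Total normal subgroups: 5.

5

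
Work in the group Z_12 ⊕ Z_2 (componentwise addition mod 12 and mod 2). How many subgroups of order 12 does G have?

|G| = 24 and 12 | 24, so subgroups of order 12 are possible by Lagrange.
The subgroups of order 12 are: {(0,0), (0,1), (2,0), (2,1), (4,0), (4,1), (6,0), (6,1), (8,0), (8,1), (10,0), (10,1)}; {(0,0), (1,0), (2,0), (3,0), (4,0), (5,0), (6,0), (7,0), (8,0), (9,0), (10,0), (11,0)}; {(0,0), (1,1), (2,0), (3,1), (4,0), (5,1), (6,0), (7,1), (8,0), (9,1), (10,0), (11,1)}.
So G has 3 subgroups of order 12.

3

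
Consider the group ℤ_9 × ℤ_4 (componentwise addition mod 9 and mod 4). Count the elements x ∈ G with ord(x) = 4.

An element (a,b) has order lcm(ord(a), ord(b)); count pairs with lcm equal to 4.
Enumerating gives 2 such elements.

2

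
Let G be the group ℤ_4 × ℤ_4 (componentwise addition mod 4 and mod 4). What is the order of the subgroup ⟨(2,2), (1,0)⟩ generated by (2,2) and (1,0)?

8

|⟨(2,2)⟩| = 2 and |⟨(1,0)⟩| = 4, so |H| is a multiple of lcm(2, 4) = 4 and divides |G| = 16.
Closing under the operation: H = {(0,0), (0,2), (1,0), (1,2), (2,0), (2,2), (3,0), (3,2)}, so |H| = 8.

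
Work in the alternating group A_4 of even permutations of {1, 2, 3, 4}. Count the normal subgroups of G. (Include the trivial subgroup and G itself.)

3

G has 10 subgroups. Checking conjugation-invariance by order — order 1: 1/1 normal; order 2: 0/3 normal; order 3: 0/4 normal; order 4: 1/1 normal; order 12: 1/1 normal.
Total normal subgroups: 3.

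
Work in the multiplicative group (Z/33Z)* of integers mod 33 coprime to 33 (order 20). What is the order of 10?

2

Compute successive powers of 10 mod 33: 10, 1; 10^2 ≡ 1 (mod 33).
So |⟨10⟩| = 2.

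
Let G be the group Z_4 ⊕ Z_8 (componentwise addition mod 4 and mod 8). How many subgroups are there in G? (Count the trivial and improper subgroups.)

|G| = 32, so by Lagrange every subgroup order divides 32. Divisors: 1, 2, 4, 8, 16, 32.
Subgroups by order — order 1: 1; order 2: 3; order 4: 7; order 8: 7; order 16: 3; order 32: 1.
Total: 1 + 3 + 7 + 7 + 3 + 1 = 22.

22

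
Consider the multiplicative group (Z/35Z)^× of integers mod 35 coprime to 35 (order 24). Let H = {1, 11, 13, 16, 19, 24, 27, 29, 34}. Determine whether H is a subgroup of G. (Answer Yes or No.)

No

|H| = 9 does not divide |G| = 24, so by Lagrange H is not a subgroup.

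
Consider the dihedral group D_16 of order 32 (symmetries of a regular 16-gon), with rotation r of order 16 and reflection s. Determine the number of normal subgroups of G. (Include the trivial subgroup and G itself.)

G has 36 subgroups. Checking conjugation-invariance by order — order 1: 1/1 normal; order 2: 1/17 normal; order 4: 1/9 normal; order 8: 1/5 normal; order 16: 3/3 normal; order 32: 1/1 normal.
Total normal subgroups: 8.

8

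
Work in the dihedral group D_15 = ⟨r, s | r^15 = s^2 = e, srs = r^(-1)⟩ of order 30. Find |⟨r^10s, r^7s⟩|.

10

|⟨r^10s⟩| = 2 and |⟨r^7s⟩| = 2, so |H| is a multiple of lcm(2, 2) = 2 and divides |G| = 30.
Closing under the operation: H = {e, r^3, r^6, r^9, r^12, rs, r^4s, r^7s, r^10s, r^13s}, so |H| = 10.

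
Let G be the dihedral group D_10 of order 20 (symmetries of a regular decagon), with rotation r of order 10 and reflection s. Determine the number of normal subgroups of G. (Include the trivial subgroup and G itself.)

G has 22 subgroups. Checking conjugation-invariance by order — order 1: 1/1 normal; order 2: 1/11 normal; order 4: 0/5 normal; order 5: 1/1 normal; order 10: 3/3 normal; order 20: 1/1 normal.
Total normal subgroups: 7.

7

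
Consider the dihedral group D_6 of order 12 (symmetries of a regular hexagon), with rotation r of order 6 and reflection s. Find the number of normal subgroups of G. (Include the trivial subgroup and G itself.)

7

G has 16 subgroups. Checking conjugation-invariance by order — order 1: 1/1 normal; order 2: 1/7 normal; order 3: 1/1 normal; order 4: 0/3 normal; order 6: 3/3 normal; order 12: 1/1 normal.
Total normal subgroups: 7.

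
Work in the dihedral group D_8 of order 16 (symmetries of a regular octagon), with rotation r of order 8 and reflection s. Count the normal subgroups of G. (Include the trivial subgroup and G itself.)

7

G has 19 subgroups. Checking conjugation-invariance by order — order 1: 1/1 normal; order 2: 1/9 normal; order 4: 1/5 normal; order 8: 3/3 normal; order 16: 1/1 normal.
Total normal subgroups: 7.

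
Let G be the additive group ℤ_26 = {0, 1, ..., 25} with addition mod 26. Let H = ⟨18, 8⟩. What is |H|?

13

|⟨18⟩| = 13 and |⟨8⟩| = 13, so |H| is a multiple of lcm(13, 13) = 13 and divides |G| = 26.
Closing under the operation: H = {0, 2, 4, 6, 8, 10, 12, 14, 16, 18, 20, 22, 24}, so |H| = 13.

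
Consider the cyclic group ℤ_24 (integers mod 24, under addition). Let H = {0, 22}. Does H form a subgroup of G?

No

22 ∈ H but its inverse 2 ∉ H, so H is not a subgroup.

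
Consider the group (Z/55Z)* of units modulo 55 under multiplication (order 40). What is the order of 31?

5

Compute successive powers of 31 mod 55: 31, 26, 36, 16, 1; 31^5 ≡ 1 (mod 55).
So |⟨31⟩| = 5.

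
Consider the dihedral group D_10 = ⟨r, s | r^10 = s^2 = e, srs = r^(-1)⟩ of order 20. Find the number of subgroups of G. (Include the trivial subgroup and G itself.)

22

|G| = 20, so by Lagrange every subgroup order divides 20. Divisors: 1, 2, 4, 5, 10, 20.
Subgroups by order — order 1: 1; order 2: 11; order 4: 5; order 5: 1; order 10: 3; order 20: 1.
Total: 1 + 11 + 5 + 1 + 3 + 1 = 22.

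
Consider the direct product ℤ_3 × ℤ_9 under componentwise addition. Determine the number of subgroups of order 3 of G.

|G| = 27 and 3 | 27, so subgroups of order 3 are possible by Lagrange.
The subgroups of order 3 are: {(0,0), (0,3), (0,6)}; {(0,0), (1,0), (2,0)}; {(0,0), (1,3), (2,6)}; {(0,0), (1,6), (2,3)}.
So G has 4 subgroups of order 3.

4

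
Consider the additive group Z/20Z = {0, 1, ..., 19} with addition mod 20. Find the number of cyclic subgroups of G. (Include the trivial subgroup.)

6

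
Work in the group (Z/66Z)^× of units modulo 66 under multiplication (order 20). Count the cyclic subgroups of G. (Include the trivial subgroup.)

8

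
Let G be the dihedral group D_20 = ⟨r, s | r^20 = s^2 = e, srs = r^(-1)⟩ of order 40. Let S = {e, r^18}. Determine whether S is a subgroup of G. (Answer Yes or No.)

r^18 ∈ S but its inverse r^2 ∉ S, so S is not a subgroup.

No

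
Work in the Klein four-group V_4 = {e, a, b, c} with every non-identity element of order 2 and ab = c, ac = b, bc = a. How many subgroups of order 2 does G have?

3

|G| = 4 and 2 | 4, so subgroups of order 2 are possible by Lagrange.
The subgroups of order 2 are: {e, a}; {e, b}; {e, c}.
So G has 3 subgroups of order 2.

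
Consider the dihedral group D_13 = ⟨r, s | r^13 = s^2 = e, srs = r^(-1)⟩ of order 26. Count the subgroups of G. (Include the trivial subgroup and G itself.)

16

|G| = 26, so by Lagrange every subgroup order divides 26. Divisors: 1, 2, 13, 26.
Subgroups by order — order 1: 1; order 2: 13; order 13: 1; order 26: 1.
Total: 1 + 13 + 1 + 1 = 16.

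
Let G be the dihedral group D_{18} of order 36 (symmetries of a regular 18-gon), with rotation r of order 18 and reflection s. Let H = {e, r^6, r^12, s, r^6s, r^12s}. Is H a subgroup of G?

|H| = 6 divides |G| = 36, consistent with Lagrange.
H contains the identity, every element's inverse is in H, and H is closed under ·: it is a subgroup.

Yes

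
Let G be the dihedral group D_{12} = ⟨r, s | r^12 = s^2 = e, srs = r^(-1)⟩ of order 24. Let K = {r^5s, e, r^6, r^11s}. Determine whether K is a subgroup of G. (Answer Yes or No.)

|K| = 4 divides |G| = 24, consistent with Lagrange.
K contains the identity, every element's inverse is in K, and K is closed under ·: it is a subgroup.

Yes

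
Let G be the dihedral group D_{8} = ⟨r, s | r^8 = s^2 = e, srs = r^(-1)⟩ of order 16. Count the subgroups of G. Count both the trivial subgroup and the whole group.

19

|G| = 16, so by Lagrange every subgroup order divides 16. Divisors: 1, 2, 4, 8, 16.
Subgroups by order — order 1: 1; order 2: 9; order 4: 5; order 8: 3; order 16: 1.
Total: 1 + 9 + 5 + 3 + 1 = 19.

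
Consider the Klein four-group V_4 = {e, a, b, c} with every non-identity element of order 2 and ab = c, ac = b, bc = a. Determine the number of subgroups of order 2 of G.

|G| = 4 and 2 | 4, so subgroups of order 2 are possible by Lagrange.
The subgroups of order 2 are: {e, a}; {e, b}; {e, c}.
So G has 3 subgroups of order 2.

3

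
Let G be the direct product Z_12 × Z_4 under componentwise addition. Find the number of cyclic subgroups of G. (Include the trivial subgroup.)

Group the elements of G by the cyclic subgroup they generate; each cyclic subgroup of order d accounts for φ(d) elements.
Cyclic subgroups by order — order 1: 1; order 2: 3; order 3: 1; order 4: 6; order 6: 3; order 12: 6.
Total: 20.

20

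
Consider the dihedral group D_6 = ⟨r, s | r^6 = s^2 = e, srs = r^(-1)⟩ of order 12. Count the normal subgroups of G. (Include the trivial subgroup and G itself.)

7

G has 16 subgroups. Checking conjugation-invariance by order — order 1: 1/1 normal; order 2: 1/7 normal; order 3: 1/1 normal; order 4: 0/3 normal; order 6: 3/3 normal; order 12: 1/1 normal.
Total normal subgroups: 7.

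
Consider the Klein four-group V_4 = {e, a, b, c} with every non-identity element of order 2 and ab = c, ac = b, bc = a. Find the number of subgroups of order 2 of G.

3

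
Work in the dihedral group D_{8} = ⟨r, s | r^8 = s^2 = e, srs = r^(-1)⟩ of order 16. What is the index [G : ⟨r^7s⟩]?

8

|⟨r^7s⟩| = 2 and |G| = 16.
By Lagrange, [G : H] = |G|/|H| = 16/2 = 8.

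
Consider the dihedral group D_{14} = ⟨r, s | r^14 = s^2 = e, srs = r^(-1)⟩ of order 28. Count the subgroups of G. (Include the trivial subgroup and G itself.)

|G| = 28, so by Lagrange every subgroup order divides 28. Divisors: 1, 2, 4, 7, 14, 28.
Subgroups by order — order 1: 1; order 2: 15; order 4: 7; order 7: 1; order 14: 3; order 28: 1.
Total: 1 + 15 + 7 + 1 + 3 + 1 = 28.

28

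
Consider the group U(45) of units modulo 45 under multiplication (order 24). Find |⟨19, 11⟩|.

12

|⟨19⟩| = 2 and |⟨11⟩| = 6, so |H| is a multiple of lcm(2, 6) = 6 and divides |G| = 24.
Closing under the operation: H = {1, 4, 11, 14, 16, 19, 26, 29, 31, 34, 41, 44}, so |H| = 12.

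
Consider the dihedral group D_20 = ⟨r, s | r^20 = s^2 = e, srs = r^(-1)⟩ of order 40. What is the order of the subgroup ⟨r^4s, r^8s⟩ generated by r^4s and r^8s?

|⟨r^4s⟩| = 2 and |⟨r^8s⟩| = 2, so |H| is a multiple of lcm(2, 2) = 2 and divides |G| = 40.
Closing under the operation: H = {e, r^4, r^8, r^12, r^16, s, r^4s, r^8s, r^12s, r^16s}, so |H| = 10.

10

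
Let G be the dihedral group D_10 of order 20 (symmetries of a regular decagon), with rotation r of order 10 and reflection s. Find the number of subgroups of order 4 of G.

|G| = 20 and 4 | 20, so subgroups of order 4 are possible by Lagrange.
The subgroups of order 4 are: {e, r^5, r^2s, r^7s}; {e, r^5, r^3s, r^8s}; {e, r^5, r^4s, r^9s}; {e, r^5, s, r^5s}; … (5 in all).
So G has 5 subgroups of order 4.

5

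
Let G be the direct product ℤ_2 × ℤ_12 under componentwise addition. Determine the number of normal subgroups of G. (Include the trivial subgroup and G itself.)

G is abelian, so every subgroup is normal.
G has 16 subgroups in total, hence 16 normal subgroups.

16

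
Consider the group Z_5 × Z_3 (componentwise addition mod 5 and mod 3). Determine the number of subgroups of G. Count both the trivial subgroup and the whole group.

4

|G| = 15, so by Lagrange every subgroup order divides 15. Divisors: 1, 3, 5, 15.
Subgroups by order — order 1: 1; order 3: 1; order 5: 1; order 15: 1.
Total: 1 + 1 + 1 + 1 = 4.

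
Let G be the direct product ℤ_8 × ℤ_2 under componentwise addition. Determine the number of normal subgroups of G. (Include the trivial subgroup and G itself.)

11

G is abelian, so every subgroup is normal.
G has 11 subgroups in total, hence 11 normal subgroups.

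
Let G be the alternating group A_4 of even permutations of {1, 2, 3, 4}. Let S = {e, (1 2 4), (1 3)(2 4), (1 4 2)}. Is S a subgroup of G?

No

Closure fails: (1 2 4) ∘ (1 3)(2 4) = (1 3 2) ∉ S. So S is not a subgroup.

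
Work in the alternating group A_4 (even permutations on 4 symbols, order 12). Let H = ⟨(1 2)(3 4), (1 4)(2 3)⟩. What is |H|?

4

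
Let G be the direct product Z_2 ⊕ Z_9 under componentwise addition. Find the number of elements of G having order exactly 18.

6

An element (a,b) has order lcm(ord(a), ord(b)); count pairs with lcm equal to 18.
Enumerating gives 6 such elements.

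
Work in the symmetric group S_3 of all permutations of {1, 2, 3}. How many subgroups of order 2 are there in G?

3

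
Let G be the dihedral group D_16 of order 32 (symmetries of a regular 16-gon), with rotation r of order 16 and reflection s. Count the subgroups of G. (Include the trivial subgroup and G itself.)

36

|G| = 32, so by Lagrange every subgroup order divides 32. Divisors: 1, 2, 4, 8, 16, 32.
Subgroups by order — order 1: 1; order 2: 17; order 4: 9; order 8: 5; order 16: 3; order 32: 1.
Total: 1 + 17 + 9 + 5 + 3 + 1 = 36.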